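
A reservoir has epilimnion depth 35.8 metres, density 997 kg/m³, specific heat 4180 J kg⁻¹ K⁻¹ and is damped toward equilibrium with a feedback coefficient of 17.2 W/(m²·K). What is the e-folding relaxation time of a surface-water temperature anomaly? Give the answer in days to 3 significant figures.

100 days

Areal heat capacity C = ρ c_p D = 997 × 4180 × 35.8 = 1.49×10^8 J/(m^2 K).
Relaxation time τ = C / λ = 1.49×10^8 / 17.2 = 8.67×10^6 s.
In days: 8.67×10^6 s / (86400 s/day) = 100 days.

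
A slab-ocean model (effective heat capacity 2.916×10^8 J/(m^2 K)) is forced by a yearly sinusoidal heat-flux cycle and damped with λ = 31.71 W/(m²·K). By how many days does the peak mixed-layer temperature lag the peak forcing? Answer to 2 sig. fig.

Areal heat capacity C = 2.916×10^8 J/(m^2 K) (given).
ω = 2π / 3.15×10^7 s = 1.99×10^-7 s⁻¹.
Phase lag φ = arctan(Cω/λ) = arctan(58.1/31.71) = 1.07 rad.
Time lag = φ / ω = 1.07 / 1.99×10^-7 = 5.38×10^6 s = 62.2 days.

62 days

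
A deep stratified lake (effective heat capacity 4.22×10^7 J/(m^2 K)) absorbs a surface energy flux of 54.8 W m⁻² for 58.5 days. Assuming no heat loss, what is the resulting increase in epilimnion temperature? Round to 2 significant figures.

Areal heat capacity C = 4.22×10^7 J/(m^2 K) (given).
Net heat input Q = F Δt = 54.8 × (58.5 days × 86400 s/day) = 2.77×10^8 J/m².
ΔT = Q / C = 2.77×10^8 / 4.22×10^7 = 6.56 K.

6.6 K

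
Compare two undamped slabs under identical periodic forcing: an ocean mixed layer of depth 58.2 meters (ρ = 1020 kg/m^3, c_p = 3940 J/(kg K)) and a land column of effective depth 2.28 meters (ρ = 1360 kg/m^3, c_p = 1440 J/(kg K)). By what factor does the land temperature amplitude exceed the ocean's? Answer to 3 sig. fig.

52.4

C_ocean = 1020 × 3940 × 58.2 = 2.34×10^8 J/(m²·K).
C_land = 1360 × 1440 × 2.28 = 4.47×10^6 J/(m²·K).
Undamped amplitude ∝ 1/C, so A_land/A_ocean = C_ocean/C_land = 52.4.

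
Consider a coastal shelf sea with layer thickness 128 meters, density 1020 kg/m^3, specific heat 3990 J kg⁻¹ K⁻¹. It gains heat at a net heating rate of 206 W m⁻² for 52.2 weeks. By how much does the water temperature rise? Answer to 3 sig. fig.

Areal heat capacity C = ρ c_p D = 1020 × 3990 × 128 = 5.21×10^8 J/(m²·K).
Net heat input Q = F Δt = 206 × (52.2 weeks × 6.048×10^5 s/week) = 6.50×10^9 J/m².
ΔT = Q / C = 6.50×10^9 / 5.21×10^8 = 12.5 K.

12.5 K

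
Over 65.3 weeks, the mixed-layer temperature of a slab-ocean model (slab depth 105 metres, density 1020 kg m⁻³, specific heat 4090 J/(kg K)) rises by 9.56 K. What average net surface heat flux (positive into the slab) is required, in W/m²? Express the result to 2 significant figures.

110

Areal heat capacity C = ρ c_p D = 1020 × 4090 × 105 = 4.38×10^8 J/(m^2 K).
Required heat per unit area: Q = C ΔT = 4.38×10^8 × 9.56 = 4.19×10^9 J/m².
Flux F = Q / Δt = 4.19×10^9 / 3.95×10^7 s = 106 W/m².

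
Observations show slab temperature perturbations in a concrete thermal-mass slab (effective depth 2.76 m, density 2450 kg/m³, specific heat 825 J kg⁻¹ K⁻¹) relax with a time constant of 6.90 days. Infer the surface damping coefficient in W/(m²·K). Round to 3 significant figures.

9.36

Areal heat capacity C = ρ c_p D = 2450 × 825 × 2.76 = 5.58×10^6 J/(m²·K).
τ = 6.90 days = 5.96×10^5 s.
λ = C / τ = 5.58×10^6 / 5.96×10^5 = 9.36 W/(m²·K).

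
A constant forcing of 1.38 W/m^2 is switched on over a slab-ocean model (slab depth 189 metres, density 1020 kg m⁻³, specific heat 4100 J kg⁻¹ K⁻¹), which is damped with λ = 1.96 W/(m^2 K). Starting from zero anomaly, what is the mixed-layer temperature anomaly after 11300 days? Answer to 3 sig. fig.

Areal heat capacity C = ρ c_p D = 1020 × 4100 × 189 = 7.90×10^8 J/(m²·K).
τ = C / λ = 7.90×10^8 / 1.96 = 4.03×10^8 s.
Equilibrium anomaly ΔT_eq = F / λ = 1.38 / 1.96 = 0.704 K.
t = 11300 days = 9.76×10^8 s, so t/τ = 2.42.
ΔT(t) = ΔT_eq (1 − e^(−t/τ)) = 0.704 × (1 − e^−2.42) = 0.642 K.

0.642 K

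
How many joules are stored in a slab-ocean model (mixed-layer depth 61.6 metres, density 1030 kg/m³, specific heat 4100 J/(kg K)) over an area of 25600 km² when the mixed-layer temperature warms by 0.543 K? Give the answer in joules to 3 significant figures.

3.62×10^18 J

Areal heat capacity C = ρ c_p D = 1030 × 4100 × 61.6 = 2.60×10^8 J/(m^2 K).
Heat per unit area: q = C ΔT = 2.60×10^8 × 0.543 = 1.41×10^8 J/m².
Total heat: Q = q × A = 1.41×10^8 × (25600 × 10⁶ m²) = 3.62×10^18 J.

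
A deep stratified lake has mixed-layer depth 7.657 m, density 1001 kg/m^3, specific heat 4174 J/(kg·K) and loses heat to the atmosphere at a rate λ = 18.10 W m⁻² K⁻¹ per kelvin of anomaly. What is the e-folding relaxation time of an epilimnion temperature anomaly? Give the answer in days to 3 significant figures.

Areal heat capacity C = ρ c_p D = 1001 × 4174 × 7.657 = 3.20×10^7 J/(m^2 K).
Relaxation time τ = C / λ = 3.20×10^7 / 18.10 = 1.77×10^6 s.
In days: 1.77×10^6 s / (86400 s/day) = 20.5 days.

20.5 days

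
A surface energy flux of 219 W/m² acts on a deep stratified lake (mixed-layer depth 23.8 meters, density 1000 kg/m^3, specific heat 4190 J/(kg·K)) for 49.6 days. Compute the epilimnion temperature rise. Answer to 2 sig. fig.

9.4 K

Areal heat capacity C = ρ c_p D = 1000 × 4190 × 23.8 = 9.97×10^7 J/(m^2 K).
Net heat input Q = F Δt = 219 × (49.6 days × 86400 s/day) = 9.39×10^8 J/m².
ΔT = Q / C = 9.39×10^8 / 9.97×10^7 = 9.41 K.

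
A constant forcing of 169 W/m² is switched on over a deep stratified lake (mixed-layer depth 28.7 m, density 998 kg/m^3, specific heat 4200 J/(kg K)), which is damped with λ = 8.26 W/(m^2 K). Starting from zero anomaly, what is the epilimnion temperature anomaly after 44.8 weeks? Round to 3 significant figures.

Areal heat capacity C = ρ c_p D = 998 × 4200 × 28.7 = 1.20×10^8 J m⁻² K⁻¹.
τ = C / λ = 1.20×10^8 / 8.26 = 1.46×10^7 s.
Equilibrium anomaly ΔT_eq = F / λ = 169 / 8.26 = 20.5 K.
t = 44.8 weeks = 2.71×10^7 s, so t/τ = 1.86.
ΔT(t) = ΔT_eq (1 − e^(−t/τ)) = 20.5 × (1 − e^−1.86) = 17.3 K.

17.3 K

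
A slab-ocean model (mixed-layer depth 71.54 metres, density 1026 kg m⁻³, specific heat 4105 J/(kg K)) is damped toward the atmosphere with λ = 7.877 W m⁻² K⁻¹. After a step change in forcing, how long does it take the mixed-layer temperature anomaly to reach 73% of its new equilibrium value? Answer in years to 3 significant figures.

Areal heat capacity C = ρ c_p D = 1026 × 4105 × 71.54 = 3.01×10^8 J/(m^2 K).
τ = C / λ = 3.01×10^8 / 7.877 = 3.83×10^7 s.
Fraction reached: 1 − e^(−t/τ) = 0.73 ⇒ t = −τ ln(1 − 0.73) = τ × 1.31.
t = 5.01×10^7 s = 1.59 years.

1.59 years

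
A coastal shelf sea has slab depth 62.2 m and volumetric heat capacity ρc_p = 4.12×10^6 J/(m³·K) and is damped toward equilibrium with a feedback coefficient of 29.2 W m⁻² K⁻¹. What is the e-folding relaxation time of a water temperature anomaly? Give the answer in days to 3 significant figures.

102 days

Areal heat capacity C = ρc_p × D = 4.12×10^6 × 62.2 = 2.56×10^8 J/(m^2 K).
Relaxation time τ = C / λ = 2.56×10^8 / 29.2 = 8.78×10^6 s.
In days: 8.78×10^6 s / (86400 s/day) = 102 days.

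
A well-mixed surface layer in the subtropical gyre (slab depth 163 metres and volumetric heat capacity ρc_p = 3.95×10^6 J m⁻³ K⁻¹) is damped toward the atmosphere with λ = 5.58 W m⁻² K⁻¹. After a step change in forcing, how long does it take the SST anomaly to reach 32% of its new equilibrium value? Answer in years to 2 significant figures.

1.4 years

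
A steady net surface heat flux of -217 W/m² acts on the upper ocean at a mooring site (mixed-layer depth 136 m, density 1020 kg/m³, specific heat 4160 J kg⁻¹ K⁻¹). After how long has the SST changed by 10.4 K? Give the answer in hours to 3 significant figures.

Areal heat capacity C = ρ c_p D = 1020 × 4160 × 136 = 5.77×10^8 J/(m²·K).
Time required: Δt = C ΔT / F = 5.77×10^8 × -10.4 / -217 = 2.77×10^7 s.
In hours: 2.77×10^7 s / (3600 s/hour) = 7680 hours.

7680 hours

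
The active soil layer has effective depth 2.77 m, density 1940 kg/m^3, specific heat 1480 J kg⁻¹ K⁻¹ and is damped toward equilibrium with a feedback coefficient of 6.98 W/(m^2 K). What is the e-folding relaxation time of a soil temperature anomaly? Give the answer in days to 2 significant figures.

Areal heat capacity C = ρ c_p D = 1940 × 1480 × 2.77 = 7.95×10^6 J/(m^2 K).
Relaxation time τ = C / λ = 7.95×10^6 / 6.98 = 1.14×10^6 s.
In days: 1.14×10^6 s / (86400 s/day) = 13.2 days.

13 days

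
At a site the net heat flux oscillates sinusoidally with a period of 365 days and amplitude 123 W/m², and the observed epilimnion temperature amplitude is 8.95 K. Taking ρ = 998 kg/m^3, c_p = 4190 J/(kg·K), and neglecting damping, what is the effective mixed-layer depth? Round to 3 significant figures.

16.5 m

ω = 2π / 3.15×10^7 s = 1.99×10^-7 s⁻¹.
Required C = F₀ / (A ω) = 123 / (8.95 × 1.99×10^-7) = 6.90×10^7 J/(m²·K).
D = C / (ρ c_p) = 6.90×10^7 / (998 × 4190) = 16.5 m.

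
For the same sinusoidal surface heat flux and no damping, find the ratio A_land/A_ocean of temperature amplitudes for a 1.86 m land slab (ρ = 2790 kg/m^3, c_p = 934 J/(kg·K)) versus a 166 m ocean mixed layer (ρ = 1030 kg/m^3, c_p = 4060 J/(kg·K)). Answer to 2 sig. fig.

140

C_ocean = 1030 × 4060 × 166 = 6.94×10^8 J/(m²·K).
C_land = 2790 × 934 × 1.86 = 4.85×10^6 J/(m²·K).
Undamped amplitude ∝ 1/C, so A_land/A_ocean = C_ocean/C_land = 143.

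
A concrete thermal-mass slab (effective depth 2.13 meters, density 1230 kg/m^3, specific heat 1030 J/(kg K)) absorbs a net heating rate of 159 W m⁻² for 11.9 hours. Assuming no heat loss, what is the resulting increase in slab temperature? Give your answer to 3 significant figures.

Areal heat capacity C = ρ c_p D = 1230 × 1030 × 2.13 = 2.70×10^6 J/(m^2 K).
Net heat input Q = F Δt = 159 × (11.9 hours × 3600 s/hour) = 6.81×10^6 J/m².
ΔT = Q / C = 6.81×10^6 / 2.70×10^6 = 2.52 K.

2.52 K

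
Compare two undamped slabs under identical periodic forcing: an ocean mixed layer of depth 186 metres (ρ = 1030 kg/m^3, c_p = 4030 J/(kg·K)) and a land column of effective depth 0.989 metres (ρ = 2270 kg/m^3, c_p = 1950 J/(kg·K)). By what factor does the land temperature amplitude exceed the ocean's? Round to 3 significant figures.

176

C_ocean = 1030 × 4030 × 186 = 7.72×10^8 J/(m²·K).
C_land = 2270 × 1950 × 0.989 = 4.38×10^6 J/(m²·K).
Undamped amplitude ∝ 1/C, so A_land/A_ocean = C_ocean/C_land = 176.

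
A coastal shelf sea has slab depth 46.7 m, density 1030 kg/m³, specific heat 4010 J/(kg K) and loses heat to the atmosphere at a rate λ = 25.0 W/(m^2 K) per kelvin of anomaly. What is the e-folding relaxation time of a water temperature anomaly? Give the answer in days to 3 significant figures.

Areal heat capacity C = ρ c_p D = 1030 × 4010 × 46.7 = 1.93×10^8 J/(m^2 K).
Relaxation time τ = C / λ = 1.93×10^8 / 25.0 = 7.72×10^6 s.
In days: 7.72×10^6 s / (86400 s/day) = 89.3 days.

89.3 days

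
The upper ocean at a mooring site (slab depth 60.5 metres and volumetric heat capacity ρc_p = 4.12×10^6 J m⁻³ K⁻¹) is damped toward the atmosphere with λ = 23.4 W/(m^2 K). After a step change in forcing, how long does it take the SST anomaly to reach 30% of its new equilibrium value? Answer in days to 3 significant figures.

44.0 days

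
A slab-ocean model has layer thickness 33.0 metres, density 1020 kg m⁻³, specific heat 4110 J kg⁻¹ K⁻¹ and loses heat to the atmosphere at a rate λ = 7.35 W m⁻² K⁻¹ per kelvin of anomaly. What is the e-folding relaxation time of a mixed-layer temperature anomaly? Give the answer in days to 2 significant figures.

220 days

Areal heat capacity C = ρ c_p D = 1020 × 4110 × 33.0 = 1.38×10^8 J m⁻² K⁻¹.
Relaxation time τ = C / λ = 1.38×10^8 / 7.35 = 1.88×10^7 s.
In days: 1.88×10^7 s / (86400 s/day) = 218 days.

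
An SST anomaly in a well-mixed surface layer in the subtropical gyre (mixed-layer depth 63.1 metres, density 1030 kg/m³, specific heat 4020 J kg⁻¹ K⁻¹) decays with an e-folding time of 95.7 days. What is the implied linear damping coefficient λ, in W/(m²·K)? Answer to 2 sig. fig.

Areal heat capacity C = ρ c_p D = 1030 × 4020 × 63.1 = 2.61×10^8 J/(m^2 K).
τ = 95.7 days = 8.27×10^6 s.
λ = C / τ = 2.61×10^8 / 8.27×10^6 = 31.6 W/(m²·K).

32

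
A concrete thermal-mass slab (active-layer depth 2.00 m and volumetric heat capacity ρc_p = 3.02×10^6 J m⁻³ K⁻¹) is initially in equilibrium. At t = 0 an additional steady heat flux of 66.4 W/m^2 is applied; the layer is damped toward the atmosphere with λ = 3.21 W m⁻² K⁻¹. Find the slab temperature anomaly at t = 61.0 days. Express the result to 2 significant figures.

Areal heat capacity C = ρc_p × D = 3.02×10^6 × 2.00 = 6.04×10^6 J m⁻² K⁻¹.
τ = C / λ = 6.04×10^6 / 3.21 = 1.88×10^6 s.
Equilibrium anomaly ΔT_eq = F / λ = 66.4 / 3.21 = 20.7 K.
t = 61.0 days = 5.27×10^6 s, so t/τ = 2.80.
ΔT(t) = ΔT_eq (1 − e^(−t/τ)) = 20.7 × (1 − e^−2.80) = 19.4 K.

19 K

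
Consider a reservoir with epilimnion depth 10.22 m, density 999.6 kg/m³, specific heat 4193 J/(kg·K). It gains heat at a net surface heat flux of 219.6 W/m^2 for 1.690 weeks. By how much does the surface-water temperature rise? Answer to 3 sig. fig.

Areal heat capacity C = ρ c_p D = 999.6 × 4193 × 10.22 = 4.28×10^7 J/(m^2 K).
Net heat input Q = F Δt = 219.6 × (1.690 weeks × 6.048×10^5 s/week) = 2.24×10^8 J/m².
ΔT = Q / C = 2.24×10^8 / 4.28×10^7 = 5.24 K.

5.24 K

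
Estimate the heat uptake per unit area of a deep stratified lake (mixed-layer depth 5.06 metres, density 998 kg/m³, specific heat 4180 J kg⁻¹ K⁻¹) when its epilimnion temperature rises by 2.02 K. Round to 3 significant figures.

4.26×10^7

Areal heat capacity C = ρ c_p D = 998 × 4180 × 5.06 = 2.11×10^7 J/(m²·K).
ΔQ = C ΔT = 2.11×10^7 × 2.02 = 4.26×10^7 J/m².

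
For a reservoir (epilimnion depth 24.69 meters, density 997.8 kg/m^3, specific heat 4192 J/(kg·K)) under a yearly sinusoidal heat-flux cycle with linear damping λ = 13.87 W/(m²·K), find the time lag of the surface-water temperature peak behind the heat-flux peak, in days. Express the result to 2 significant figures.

57 days

Areal heat capacity C = ρ c_p D = 997.8 × 4192 × 24.69 = 1.03×10^8 J/(m²·K).
ω = 2π / 3.15×10^7 s = 1.99×10^-7 s⁻¹.
Phase lag φ = arctan(Cω/λ) = arctan(20.6/13.87) = 0.978 rad.
Time lag = φ / ω = 0.978 / 1.99×10^-7 = 4.91×10^6 s = 56.8 days.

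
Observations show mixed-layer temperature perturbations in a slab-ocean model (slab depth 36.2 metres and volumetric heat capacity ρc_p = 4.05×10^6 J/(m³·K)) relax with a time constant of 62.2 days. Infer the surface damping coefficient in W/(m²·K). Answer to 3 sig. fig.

27.3

Areal heat capacity C = ρc_p × D = 4.05×10^6 × 36.2 = 1.47×10^8 J/(m²·K).
τ = 62.2 days = 5.37×10^6 s.
λ = C / τ = 1.47×10^8 / 5.37×10^6 = 27.3 W/(m²·K).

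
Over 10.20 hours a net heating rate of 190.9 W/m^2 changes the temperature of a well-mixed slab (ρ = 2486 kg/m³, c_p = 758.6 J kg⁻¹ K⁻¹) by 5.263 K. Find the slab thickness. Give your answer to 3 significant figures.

Heat input Q = F Δt = 190.9 × 36700 s = 7.01×10^6 J/m².
Required areal heat capacity C = Q / ΔT = 1.33×10^6 J/(m²·K).
Depth D = C / (ρ c_p) = 1.33×10^6 / (2486 × 758.6) = 0.706 m.

0.706 m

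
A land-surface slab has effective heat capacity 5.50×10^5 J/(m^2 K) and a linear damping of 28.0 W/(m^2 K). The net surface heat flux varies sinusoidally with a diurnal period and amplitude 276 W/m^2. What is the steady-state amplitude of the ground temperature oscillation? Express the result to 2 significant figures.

5.7 K

Areal heat capacity C = 5.50×10^5 J/(m^2 K) (given).
Angular frequency ω = 2π / T = 2π / 86400 s = 7.27×10^-5 s⁻¹.
√((Cω)² + λ²) = √((40.0)² + 28.0²) = 48.8 W/(m²·K).
Amplitude A = F₀ / √((Cω)²+λ²) = 276 / 48.8 = 5.65 K.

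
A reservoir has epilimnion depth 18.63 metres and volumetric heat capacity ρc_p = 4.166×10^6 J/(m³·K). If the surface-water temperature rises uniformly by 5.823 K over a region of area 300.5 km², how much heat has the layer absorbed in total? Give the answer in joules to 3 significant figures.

Areal heat capacity C = ρc_p × D = 4.166×10^6 × 18.63 = 7.76×10^7 J/(m^2 K).
Heat per unit area: q = C ΔT = 7.76×10^7 × 5.823 = 4.52×10^8 J/m².
Total heat: Q = q × A = 4.52×10^8 × (300.5 × 10⁶ m²) = 1.36×10^17 J.

1.36×10^17 J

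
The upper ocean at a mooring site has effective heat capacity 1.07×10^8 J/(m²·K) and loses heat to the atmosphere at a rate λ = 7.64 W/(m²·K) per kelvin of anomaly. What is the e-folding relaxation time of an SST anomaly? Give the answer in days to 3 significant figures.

Areal heat capacity C = 1.07×10^8 J/(m²·K) (given).
Relaxation time τ = C / λ = 1.07×10^8 / 7.64 = 1.40×10^7 s.
In days: 1.40×10^7 s / (86400 s/day) = 162 days.

162 days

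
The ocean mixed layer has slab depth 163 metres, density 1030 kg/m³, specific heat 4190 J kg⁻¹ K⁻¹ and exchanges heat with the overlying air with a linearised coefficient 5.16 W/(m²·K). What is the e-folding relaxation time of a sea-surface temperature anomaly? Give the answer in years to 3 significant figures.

4.32 years

Areal heat capacity C = ρ c_p D = 1030 × 4190 × 163 = 7.03×10^8 J/(m²·K).
Relaxation time τ = C / λ = 7.03×10^8 / 5.16 = 1.36×10^8 s.
In years: 1.36×10^8 s / (3.156×10^7 s/year) = 4.32 years.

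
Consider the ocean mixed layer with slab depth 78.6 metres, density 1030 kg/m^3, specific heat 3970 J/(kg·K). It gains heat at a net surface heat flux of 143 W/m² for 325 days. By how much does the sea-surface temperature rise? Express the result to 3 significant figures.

12.5 K

Areal heat capacity C = ρ c_p D = 1030 × 3970 × 78.6 = 3.21×10^8 J/(m²·K).
Net heat input Q = F Δt = 143 × (325 days × 86400 s/day) = 4.02×10^9 J/m².
ΔT = Q / C = 4.02×10^9 / 3.21×10^8 = 12.5 K.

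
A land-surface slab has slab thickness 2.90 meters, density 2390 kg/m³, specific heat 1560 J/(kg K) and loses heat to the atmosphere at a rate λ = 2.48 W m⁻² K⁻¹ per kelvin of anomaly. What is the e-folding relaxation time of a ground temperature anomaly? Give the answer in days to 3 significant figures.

50.5 days

Areal heat capacity C = ρ c_p D = 2390 × 1560 × 2.90 = 1.08×10^7 J m⁻² K⁻¹.
Relaxation time τ = C / λ = 1.08×10^7 / 2.48 = 4.36×10^6 s.
In days: 4.36×10^6 s / (86400 s/day) = 50.5 days.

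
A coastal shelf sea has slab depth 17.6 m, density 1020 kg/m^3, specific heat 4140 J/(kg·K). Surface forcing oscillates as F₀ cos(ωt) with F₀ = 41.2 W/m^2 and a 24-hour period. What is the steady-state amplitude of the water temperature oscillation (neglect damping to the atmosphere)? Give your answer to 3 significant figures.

Areal heat capacity C = ρ c_p D = 1020 × 4140 × 17.6 = 7.43×10^7 J/(m²·K).
Angular frequency ω = 2π / T = 2π / 86400 s = 7.27×10^-5 s⁻¹.
Cω = 7.43×10^7 × 7.27×10^-5 = 5400 W/(m²·K).
Amplitude A = F₀ / (Cω) = 41.2 / 5400 = 0.00762 K.

0.00762 K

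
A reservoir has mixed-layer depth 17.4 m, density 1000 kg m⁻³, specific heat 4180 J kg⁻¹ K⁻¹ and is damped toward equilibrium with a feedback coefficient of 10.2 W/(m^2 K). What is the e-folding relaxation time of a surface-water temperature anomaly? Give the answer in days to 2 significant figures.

83 days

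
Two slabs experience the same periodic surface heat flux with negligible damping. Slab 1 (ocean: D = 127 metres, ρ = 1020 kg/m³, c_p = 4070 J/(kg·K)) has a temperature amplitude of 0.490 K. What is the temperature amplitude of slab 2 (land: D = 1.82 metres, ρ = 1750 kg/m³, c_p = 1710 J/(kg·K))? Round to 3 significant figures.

47.4 K

C_ocean = 5.27×10^8 J/(m²·K); C_land = 5.45×10^6 J/(m²·K).
A ∝ 1/C ⇒ A_land = A_ocean × C_ocean/C_land = 0.490 × 96.8 = 47.4 K.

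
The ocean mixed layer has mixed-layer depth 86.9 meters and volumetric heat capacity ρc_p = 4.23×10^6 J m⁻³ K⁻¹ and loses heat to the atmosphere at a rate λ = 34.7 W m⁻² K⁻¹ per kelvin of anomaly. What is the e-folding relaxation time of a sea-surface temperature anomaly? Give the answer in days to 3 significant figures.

123 days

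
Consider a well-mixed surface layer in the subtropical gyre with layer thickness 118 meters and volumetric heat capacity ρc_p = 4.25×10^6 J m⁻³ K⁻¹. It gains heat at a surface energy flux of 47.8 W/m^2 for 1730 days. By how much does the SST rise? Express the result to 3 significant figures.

Areal heat capacity C = ρc_p × D = 4.25×10^6 × 118 = 5.02×10^8 J/(m^2 K).
Net heat input Q = F Δt = 47.8 × (1730 days × 86400 s/day) = 7.14×10^9 J/m².
ΔT = Q / C = 7.14×10^9 / 5.02×10^8 = 14.2 K.

14.2 K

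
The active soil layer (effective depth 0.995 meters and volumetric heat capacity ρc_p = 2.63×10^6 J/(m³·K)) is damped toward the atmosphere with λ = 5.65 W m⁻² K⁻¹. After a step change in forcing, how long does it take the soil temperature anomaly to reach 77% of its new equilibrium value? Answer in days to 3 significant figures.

Areal heat capacity C = ρc_p × D = 2.63×10^6 × 0.995 = 2.62×10^6 J m⁻² K⁻¹.
τ = C / λ = 2.62×10^6 / 5.65 = 4.63×10^5 s.
Fraction reached: 1 − e^(−t/τ) = 0.77 ⇒ t = −τ ln(1 − 0.77) = τ × 1.47.
t = 6.81×10^5 s = 7.88 days.

7.88 days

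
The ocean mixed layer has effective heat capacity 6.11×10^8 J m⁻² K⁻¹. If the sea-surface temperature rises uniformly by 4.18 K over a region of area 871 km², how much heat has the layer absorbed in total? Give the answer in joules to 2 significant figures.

2.2×10^18 J

Areal heat capacity C = 6.11×10^8 J m⁻² K⁻¹ (given).
Heat per unit area: q = C ΔT = 6.11×10^8 × 4.18 = 2.55×10^9 J/m².
Total heat: Q = q × A = 2.55×10^9 × (871 × 10⁶ m²) = 2.22×10^18 J.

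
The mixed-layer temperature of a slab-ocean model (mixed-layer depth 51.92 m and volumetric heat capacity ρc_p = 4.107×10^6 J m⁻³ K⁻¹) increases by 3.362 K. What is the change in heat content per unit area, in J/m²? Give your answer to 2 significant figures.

7.2×10^8

Areal heat capacity C = ρc_p × D = 4.107×10^6 × 51.92 = 2.13×10^8 J m⁻² K⁻¹.
ΔQ = C ΔT = 2.13×10^8 × 3.362 = 7.17×10^8 J/m².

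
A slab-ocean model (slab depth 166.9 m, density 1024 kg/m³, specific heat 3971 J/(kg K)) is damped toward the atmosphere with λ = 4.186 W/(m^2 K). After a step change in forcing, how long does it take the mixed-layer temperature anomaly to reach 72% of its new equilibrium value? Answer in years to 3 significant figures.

6.54 years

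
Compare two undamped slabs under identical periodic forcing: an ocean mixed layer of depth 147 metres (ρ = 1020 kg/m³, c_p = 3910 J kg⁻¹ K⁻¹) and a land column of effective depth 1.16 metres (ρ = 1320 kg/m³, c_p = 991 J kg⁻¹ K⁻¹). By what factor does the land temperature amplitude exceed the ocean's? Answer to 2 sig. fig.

C_ocean = 1020 × 3910 × 147 = 5.86×10^8 J/(m²·K).
C_land = 1320 × 991 × 1.16 = 1.52×10^6 J/(m²·K).
Undamped amplitude ∝ 1/C, so A_land/A_ocean = C_ocean/C_land = 386.

390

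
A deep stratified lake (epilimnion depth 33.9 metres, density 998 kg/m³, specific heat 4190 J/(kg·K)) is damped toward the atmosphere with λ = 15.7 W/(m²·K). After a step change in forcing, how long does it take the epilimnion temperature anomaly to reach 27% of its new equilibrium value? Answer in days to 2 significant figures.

33 days

Areal heat capacity C = ρ c_p D = 998 × 4190 × 33.9 = 1.42×10^8 J/(m²·K).
τ = C / λ = 1.42×10^8 / 15.7 = 9.03×10^6 s.
Fraction reached: 1 − e^(−t/τ) = 0.27 ⇒ t = −τ ln(1 − 0.27) = τ × 0.315.
t = 2.84×10^6 s = 32.9 days.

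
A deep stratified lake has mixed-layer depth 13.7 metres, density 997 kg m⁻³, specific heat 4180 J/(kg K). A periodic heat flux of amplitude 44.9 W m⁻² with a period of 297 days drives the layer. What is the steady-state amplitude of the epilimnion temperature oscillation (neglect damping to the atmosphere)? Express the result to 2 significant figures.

3.2 K

Areal heat capacity C = ρ c_p D = 997 × 4180 × 13.7 = 5.71×10^7 J/(m²·K).
Angular frequency ω = 2π / T = 2π / 2.57×10^7 s = 2.45×10^-7 s⁻¹.
Cω = 5.71×10^7 × 2.45×10^-7 = 14.0 W/(m²·K).
Amplitude A = F₀ / (Cω) = 44.9 / 14.0 = 3.21 K.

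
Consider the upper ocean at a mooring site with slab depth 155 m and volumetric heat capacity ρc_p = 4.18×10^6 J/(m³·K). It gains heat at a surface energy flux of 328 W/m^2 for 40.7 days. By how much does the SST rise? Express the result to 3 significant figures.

1.78 K

Areal heat capacity C = ρc_p × D = 4.18×10^6 × 155 = 6.48×10^8 J/(m²·K).
Net heat input Q = F Δt = 328 × (40.7 days × 86400 s/day) = 1.15×10^9 J/m².
ΔT = Q / C = 1.15×10^9 / 6.48×10^8 = 1.78 K.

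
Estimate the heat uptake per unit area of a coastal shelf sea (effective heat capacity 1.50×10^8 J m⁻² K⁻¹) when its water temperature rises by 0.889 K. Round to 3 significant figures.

1.33×10^8

Areal heat capacity C = 1.50×10^8 J m⁻² K⁻¹ (given).
ΔQ = C ΔT = 1.50×10^8 × 0.889 = 1.33×10^8 J/m².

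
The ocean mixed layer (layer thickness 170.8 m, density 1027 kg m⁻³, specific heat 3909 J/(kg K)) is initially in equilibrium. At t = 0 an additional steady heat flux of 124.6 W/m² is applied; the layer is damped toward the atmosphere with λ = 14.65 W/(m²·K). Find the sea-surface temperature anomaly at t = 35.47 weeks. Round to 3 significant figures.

Areal heat capacity C = ρ c_p D = 1027 × 3909 × 170.8 = 6.86×10^8 J/(m²·K).
τ = C / λ = 6.86×10^8 / 14.65 = 4.68×10^7 s.
Equilibrium anomaly ΔT_eq = F / λ = 124.6 / 14.65 = 8.51 K.
t = 35.47 weeks = 2.15×10^7 s, so t/τ = 0.458.
ΔT(t) = ΔT_eq (1 − e^(−t/τ)) = 8.51 × (1 − e^−0.458) = 3.13 K.

3.13 K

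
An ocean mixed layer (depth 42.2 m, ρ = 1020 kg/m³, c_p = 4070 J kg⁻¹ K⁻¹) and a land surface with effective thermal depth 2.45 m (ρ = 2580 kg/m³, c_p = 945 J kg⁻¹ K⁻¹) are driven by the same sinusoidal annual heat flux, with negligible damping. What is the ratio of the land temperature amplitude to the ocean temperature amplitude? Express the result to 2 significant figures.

C_ocean = 1020 × 4070 × 42.2 = 1.75×10^8 J/(m²·K).
C_land = 2580 × 945 × 2.45 = 5.97×10^6 J/(m²·K).
Undamped amplitude ∝ 1/C, so A_land/A_ocean = C_ocean/C_land = 29.3.

29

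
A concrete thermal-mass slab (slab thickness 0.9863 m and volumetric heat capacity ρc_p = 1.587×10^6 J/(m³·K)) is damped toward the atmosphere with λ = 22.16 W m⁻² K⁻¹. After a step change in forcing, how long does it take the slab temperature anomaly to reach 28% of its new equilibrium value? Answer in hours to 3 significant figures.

Areal heat capacity C = ρc_p × D = 1.587×10^6 × 0.9863 = 1.57×10^6 J m⁻² K⁻¹.
τ = C / λ = 1.57×10^6 / 22.16 = 70600 s.
Fraction reached: 1 − e^(−t/τ) = 0.28 ⇒ t = −τ ln(1 − 0.28) = τ × 0.329.
t = 23200 s = 6.45 hours.

6.45 hours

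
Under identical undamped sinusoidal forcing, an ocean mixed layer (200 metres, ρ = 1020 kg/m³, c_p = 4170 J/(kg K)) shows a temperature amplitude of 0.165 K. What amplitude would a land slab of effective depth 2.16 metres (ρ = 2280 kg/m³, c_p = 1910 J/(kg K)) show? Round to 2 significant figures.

15 K

C_ocean = 8.51×10^8 J/(m²·K); C_land = 9.41×10^6 J/(m²·K).
A ∝ 1/C ⇒ A_land = A_ocean × C_ocean/C_land = 0.165 × 90.4 = 14.9 K.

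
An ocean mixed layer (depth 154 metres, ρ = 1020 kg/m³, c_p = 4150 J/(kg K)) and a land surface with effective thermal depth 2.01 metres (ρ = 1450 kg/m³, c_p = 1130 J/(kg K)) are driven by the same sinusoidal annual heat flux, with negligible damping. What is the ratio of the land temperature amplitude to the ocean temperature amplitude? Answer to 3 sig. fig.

C_ocean = 1020 × 4150 × 154 = 6.52×10^8 J/(m²·K).
C_land = 1450 × 1130 × 2.01 = 3.29×10^6 J/(m²·K).
Undamped amplitude ∝ 1/C, so A_land/A_ocean = C_ocean/C_land = 198.

198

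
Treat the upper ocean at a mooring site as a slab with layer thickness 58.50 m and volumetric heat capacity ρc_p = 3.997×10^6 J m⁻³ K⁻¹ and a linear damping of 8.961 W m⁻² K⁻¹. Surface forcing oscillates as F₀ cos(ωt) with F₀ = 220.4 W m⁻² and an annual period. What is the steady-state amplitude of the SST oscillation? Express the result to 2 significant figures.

Areal heat capacity C = ρc_p × D = 3.997×10^6 × 58.50 = 2.34×10^8 J m⁻² K⁻¹.
Angular frequency ω = 2π / T = 2π / 3.15×10^7 s = 1.99×10^-7 s⁻¹.
√((Cω)² + λ²) = √((46.6)² + 8.961²) = 47.4 W/(m²·K).
Amplitude A = F₀ / √((Cω)²+λ²) = 220.4 / 47.4 = 4.65 K.

4.6 K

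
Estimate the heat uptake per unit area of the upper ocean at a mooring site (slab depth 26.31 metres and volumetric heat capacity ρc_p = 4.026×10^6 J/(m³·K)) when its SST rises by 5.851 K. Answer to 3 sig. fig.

Areal heat capacity C = ρc_p × D = 4.026×10^6 × 26.31 = 1.06×10^8 J m⁻² K⁻¹.
ΔQ = C ΔT = 1.06×10^8 × 5.851 = 6.20×10^8 J/m².

6.20×10^8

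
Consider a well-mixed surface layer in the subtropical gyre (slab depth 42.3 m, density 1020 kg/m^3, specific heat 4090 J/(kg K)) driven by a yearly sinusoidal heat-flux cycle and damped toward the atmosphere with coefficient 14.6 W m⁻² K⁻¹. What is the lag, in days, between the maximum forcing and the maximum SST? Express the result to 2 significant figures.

Areal heat capacity C = ρ c_p D = 1020 × 4090 × 42.3 = 1.76×10^8 J/(m²·K).
ω = 2π / 3.15×10^7 s = 1.99×10^-7 s⁻¹.
Phase lag φ = arctan(Cω/λ) = arctan(35.2/14.6) = 1.18 rad.
Time lag = φ / ω = 1.18 / 1.99×10^-7 = 5.91×10^6 s = 68.4 days.

68 days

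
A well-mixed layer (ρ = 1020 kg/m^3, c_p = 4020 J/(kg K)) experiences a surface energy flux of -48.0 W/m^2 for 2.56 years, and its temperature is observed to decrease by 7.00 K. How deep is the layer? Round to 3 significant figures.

135 m

Heat input Q = F Δt = -48.0 × 8.08×10^7 s = -3.88×10^9 J/m².
Required areal heat capacity C = Q / ΔT = 5.54×10^8 J/(m²·K).
Depth D = C / (ρ c_p) = 5.54×10^8 / (1020 × 4020) = 135 m.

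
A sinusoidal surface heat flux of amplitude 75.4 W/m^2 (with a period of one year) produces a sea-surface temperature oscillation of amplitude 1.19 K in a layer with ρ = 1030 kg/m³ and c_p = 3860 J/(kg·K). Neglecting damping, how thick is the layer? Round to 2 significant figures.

80 m

ω = 2π / 3.15×10^7 s = 1.99×10^-7 s⁻¹.
Required C = F₀ / (A ω) = 75.4 / (1.19 × 1.99×10^-7) = 3.18×10^8 J/(m²·K).
D = C / (ρ c_p) = 3.18×10^8 / (1030 × 3860) = 80.0 m.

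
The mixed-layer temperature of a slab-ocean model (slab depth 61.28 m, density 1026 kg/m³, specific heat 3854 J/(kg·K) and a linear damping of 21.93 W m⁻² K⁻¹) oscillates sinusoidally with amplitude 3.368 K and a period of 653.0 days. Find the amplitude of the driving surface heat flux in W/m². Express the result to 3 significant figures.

117

Areal heat capacity C = ρ c_p D = 1026 × 3854 × 61.28 = 2.42×10^8 J/(m²·K).
ω = 2π / 5.64×10^7 s = 1.11×10^-7 s⁻¹.
√((Cω)² + λ²) = √((27.0)² + 21.93²) = 34.8 W/(m²·K).
F₀ = A × √((Cω)²+λ²) = 3.368 × 34.8 = 117 W/m².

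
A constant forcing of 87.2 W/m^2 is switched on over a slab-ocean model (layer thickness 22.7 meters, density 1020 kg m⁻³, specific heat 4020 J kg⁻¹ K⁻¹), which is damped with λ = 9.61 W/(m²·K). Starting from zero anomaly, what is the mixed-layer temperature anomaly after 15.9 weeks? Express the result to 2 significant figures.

5.7 K

Areal heat capacity C = ρ c_p D = 1020 × 4020 × 22.7 = 9.31×10^7 J/(m²·K).
τ = C / λ = 9.31×10^7 / 9.61 = 9.69×10^6 s.
Equilibrium anomaly ΔT_eq = F / λ = 87.2 / 9.61 = 9.07 K.
t = 15.9 weeks = 9.62×10^6 s, so t/τ = 0.993.
ΔT(t) = ΔT_eq (1 − e^(−t/τ)) = 9.07 × (1 − e^−0.993) = 5.71 K.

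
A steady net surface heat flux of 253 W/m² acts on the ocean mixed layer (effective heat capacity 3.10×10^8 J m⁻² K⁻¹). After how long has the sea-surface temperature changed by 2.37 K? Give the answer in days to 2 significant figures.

34 days

Areal heat capacity C = 3.10×10^8 J m⁻² K⁻¹ (given).
Time required: Δt = C ΔT / F = 3.10×10^8 × 2.37 / 253 = 2.90×10^6 s.
In days: 2.90×10^6 s / (86400 s/day) = 33.6 days.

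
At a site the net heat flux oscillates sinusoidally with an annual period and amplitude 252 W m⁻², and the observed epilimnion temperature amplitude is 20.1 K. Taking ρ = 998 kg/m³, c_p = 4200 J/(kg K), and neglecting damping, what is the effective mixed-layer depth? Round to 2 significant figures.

15 m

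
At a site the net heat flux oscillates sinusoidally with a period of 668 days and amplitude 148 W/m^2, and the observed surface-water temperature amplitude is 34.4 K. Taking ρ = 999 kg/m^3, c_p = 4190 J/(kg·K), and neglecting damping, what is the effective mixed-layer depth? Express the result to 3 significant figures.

ω = 2π / 5.77×10^7 s = 1.09×10^-7 s⁻¹.
Required C = F₀ / (A ω) = 148 / (34.4 × 1.09×10^-7) = 3.95×10^7 J/(m²·K).
D = C / (ρ c_p) = 3.95×10^7 / (999 × 4190) = 9.44 m.

9.44 m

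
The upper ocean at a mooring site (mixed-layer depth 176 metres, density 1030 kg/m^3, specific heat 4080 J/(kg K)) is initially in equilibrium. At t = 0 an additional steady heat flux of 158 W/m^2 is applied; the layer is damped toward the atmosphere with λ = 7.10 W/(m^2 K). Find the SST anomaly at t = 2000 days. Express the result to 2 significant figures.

18 K

Areal heat capacity C = ρ c_p D = 1030 × 4080 × 176 = 7.40×10^8 J m⁻² K⁻¹.
τ = C / λ = 7.40×10^8 / 7.10 = 1.04×10^8 s.
Equilibrium anomaly ΔT_eq = F / λ = 158 / 7.10 = 22.3 K.
t = 2000 days = 1.73×10^8 s, so t/τ = 1.66.
ΔT(t) = ΔT_eq (1 − e^(−t/τ)) = 22.3 × (1 − e^−1.66) = 18.0 K.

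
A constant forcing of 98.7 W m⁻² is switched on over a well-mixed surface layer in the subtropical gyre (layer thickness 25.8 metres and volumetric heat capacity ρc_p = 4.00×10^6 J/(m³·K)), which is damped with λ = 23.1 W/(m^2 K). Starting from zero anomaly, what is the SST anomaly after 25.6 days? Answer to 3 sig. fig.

Areal heat capacity C = ρc_p × D = 4.00×10^6 × 25.8 = 1.03×10^8 J/(m²·K).
τ = C / λ = 1.03×10^8 / 23.1 = 4.47×10^6 s.
Equilibrium anomaly ΔT_eq = F / λ = 98.7 / 23.1 = 4.27 K.
t = 25.6 days = 2.21×10^6 s, so t/τ = 0.495.
ΔT(t) = ΔT_eq (1 − e^(−t/τ)) = 4.27 × (1 − e^−0.495) = 1.67 K.

1.67 K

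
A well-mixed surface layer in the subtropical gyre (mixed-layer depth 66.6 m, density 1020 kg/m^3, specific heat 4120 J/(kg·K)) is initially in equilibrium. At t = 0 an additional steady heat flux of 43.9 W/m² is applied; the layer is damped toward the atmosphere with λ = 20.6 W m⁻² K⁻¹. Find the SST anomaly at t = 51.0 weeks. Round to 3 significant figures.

1.91 K

Areal heat capacity C = ρ c_p D = 1020 × 4120 × 66.6 = 2.80×10^8 J/(m^2 K).
τ = C / λ = 2.80×10^8 / 20.6 = 1.36×10^7 s.
Equilibrium anomaly ΔT_eq = F / λ = 43.9 / 20.6 = 2.13 K.
t = 51.0 weeks = 3.08×10^7 s, so t/τ = 2.27.
ΔT(t) = ΔT_eq (1 − e^(−t/τ)) = 2.13 × (1 − e^−2.27) = 1.91 K.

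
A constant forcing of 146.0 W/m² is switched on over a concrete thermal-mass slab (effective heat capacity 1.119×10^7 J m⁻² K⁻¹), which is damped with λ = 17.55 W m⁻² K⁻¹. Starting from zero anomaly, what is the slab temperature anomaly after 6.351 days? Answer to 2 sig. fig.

4.8 K

Areal heat capacity C = 1.119×10^7 J m⁻² K⁻¹ (given).
τ = C / λ = 1.12×10^7 / 17.55 = 6.38×10^5 s.
Equilibrium anomaly ΔT_eq = F / λ = 146.0 / 17.55 = 8.32 K.
t = 6.351 days = 5.49×10^5 s, so t/τ = 0.861.
ΔT(t) = ΔT_eq (1 − e^(−t/τ)) = 8.32 × (1 − e^−0.861) = 4.80 K.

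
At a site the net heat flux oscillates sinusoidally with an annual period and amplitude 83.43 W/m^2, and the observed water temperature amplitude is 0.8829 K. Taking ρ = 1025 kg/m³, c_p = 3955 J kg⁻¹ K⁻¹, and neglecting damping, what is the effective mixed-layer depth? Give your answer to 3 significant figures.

117 m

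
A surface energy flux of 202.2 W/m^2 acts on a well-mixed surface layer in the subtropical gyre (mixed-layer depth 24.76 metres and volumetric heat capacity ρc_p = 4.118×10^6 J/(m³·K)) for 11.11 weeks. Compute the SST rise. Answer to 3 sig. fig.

Areal heat capacity C = ρc_p × D = 4.118×10^6 × 24.76 = 1.02×10^8 J/(m^2 K).
Net heat input Q = F Δt = 202.2 × (11.11 weeks × 6.048×10^5 s/week) = 1.36×10^9 J/m².
ΔT = Q / C = 1.36×10^9 / 1.02×10^8 = 13.3 K.

13.3 K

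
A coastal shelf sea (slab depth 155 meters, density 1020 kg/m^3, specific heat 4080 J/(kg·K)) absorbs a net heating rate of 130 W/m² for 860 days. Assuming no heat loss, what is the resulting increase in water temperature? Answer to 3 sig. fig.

15.0 K

Areal heat capacity C = ρ c_p D = 1020 × 4080 × 155 = 6.45×10^8 J/(m^2 K).
Net heat input Q = F Δt = 130 × (860 days × 86400 s/day) = 9.66×10^9 J/m².
ΔT = Q / C = 9.66×10^9 / 6.45×10^8 = 15.0 K.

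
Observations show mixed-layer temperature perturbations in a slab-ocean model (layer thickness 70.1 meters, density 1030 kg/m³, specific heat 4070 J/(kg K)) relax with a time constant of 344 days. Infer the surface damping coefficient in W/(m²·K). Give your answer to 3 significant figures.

9.89

Areal heat capacity C = ρ c_p D = 1030 × 4070 × 70.1 = 2.94×10^8 J/(m^2 K).
τ = 344 days = 2.97×10^7 s.
λ = C / τ = 2.94×10^8 / 2.97×10^7 = 9.89 W/(m²·K).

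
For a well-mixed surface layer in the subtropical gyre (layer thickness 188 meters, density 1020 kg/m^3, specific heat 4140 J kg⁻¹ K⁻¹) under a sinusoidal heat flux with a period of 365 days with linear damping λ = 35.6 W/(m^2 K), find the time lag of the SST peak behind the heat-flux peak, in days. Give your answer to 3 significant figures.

78.4 days

Areal heat capacity C = ρ c_p D = 1020 × 4140 × 188 = 7.94×10^8 J m⁻² K⁻¹.
ω = 2π / 3.15×10^7 s = 1.99×10^-7 s⁻¹.
Phase lag φ = arctan(Cω/λ) = arctan(158/35.6) = 1.35 rad.
Time lag = φ / ω = 1.35 / 1.99×10^-7 = 6.77×10^6 s = 78.4 days.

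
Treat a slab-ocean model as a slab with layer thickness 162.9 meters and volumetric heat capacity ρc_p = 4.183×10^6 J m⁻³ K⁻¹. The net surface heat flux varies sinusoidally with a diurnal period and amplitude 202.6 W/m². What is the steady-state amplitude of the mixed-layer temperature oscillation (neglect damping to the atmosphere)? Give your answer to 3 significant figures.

0.00409 K

Areal heat capacity C = ρc_p × D = 4.183×10^6 × 162.9 = 6.81×10^8 J/(m²·K).
Angular frequency ω = 2π / T = 2π / 86400 s = 7.27×10^-5 s⁻¹.
Cω = 6.81×10^8 × 7.27×10^-5 = 49600 W/(m²·K).
Amplitude A = F₀ / (Cω) = 202.6 / 49600 = 0.00409 K.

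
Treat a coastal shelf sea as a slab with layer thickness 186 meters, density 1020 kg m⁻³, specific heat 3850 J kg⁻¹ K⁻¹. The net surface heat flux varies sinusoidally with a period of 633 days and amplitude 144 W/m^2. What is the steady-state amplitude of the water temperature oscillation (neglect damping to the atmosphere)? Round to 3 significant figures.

Areal heat capacity C = ρ c_p D = 1020 × 3850 × 186 = 7.30×10^8 J/(m²·K).
Angular frequency ω = 2π / T = 2π / 5.47×10^7 s = 1.15×10^-7 s⁻¹.
Cω = 7.30×10^8 × 1.15×10^-7 = 83.9 W/(m²·K).
Amplitude A = F₀ / (Cω) = 144 / 83.9 = 1.72 K.

1.72 K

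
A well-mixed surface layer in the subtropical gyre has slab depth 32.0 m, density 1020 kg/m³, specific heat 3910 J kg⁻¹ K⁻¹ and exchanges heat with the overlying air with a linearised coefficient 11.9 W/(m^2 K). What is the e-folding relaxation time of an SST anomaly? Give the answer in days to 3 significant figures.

124 days

Areal heat capacity C = ρ c_p D = 1020 × 3910 × 32.0 = 1.28×10^8 J m⁻² K⁻¹.
Relaxation time τ = C / λ = 1.28×10^8 / 11.9 = 1.07×10^7 s.
In days: 1.07×10^7 s / (86400 s/day) = 124 days.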